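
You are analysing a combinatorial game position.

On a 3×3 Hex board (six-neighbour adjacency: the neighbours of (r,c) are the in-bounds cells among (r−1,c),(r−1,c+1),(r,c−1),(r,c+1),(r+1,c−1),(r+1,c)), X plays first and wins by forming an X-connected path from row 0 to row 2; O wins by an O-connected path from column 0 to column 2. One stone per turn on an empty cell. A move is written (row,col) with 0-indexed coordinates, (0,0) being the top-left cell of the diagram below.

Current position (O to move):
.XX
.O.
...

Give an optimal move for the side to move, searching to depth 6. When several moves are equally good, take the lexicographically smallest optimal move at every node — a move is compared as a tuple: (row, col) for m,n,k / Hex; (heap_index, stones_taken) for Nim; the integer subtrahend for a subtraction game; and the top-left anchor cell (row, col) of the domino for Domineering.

ply 1, O at .XX/.O./... | (0,0)=-1→OXX/.O./...; (1,0)=-1→.XX/OO./...; (1,2)=+1→.XX/.OO/...*; (2,0)=-1→.XX/.O./O..; (2,1)=+1→.XX/.O./.O.; (2,2)=+1→.XX/.O./..O
ply 2, X at .XX/.OO/... | (0,0)=-1→XXX/.OO/...*; (1,0)=-1→.XX/XOO/...; (2,0)=-1→.XX/.OO/X..; (2,1)=-1→.XX/.OO/.X.; (2,2)=-1→.XX/.OO/..X
ply 3, O at XXX/.OO/... | (1,0)=+1→XXX/OOO/...*; (2,0)=+1→XXX/.OO/O..; (2,1)=+1→XXX/.OO/.O.; (2,2)=+1→XXX/.OO/..O
ply 4: XXX/OOO/... is terminal -1 (X); from .XX/.O./... depth 6

O's best at [.XX/.O./...]: (1,2)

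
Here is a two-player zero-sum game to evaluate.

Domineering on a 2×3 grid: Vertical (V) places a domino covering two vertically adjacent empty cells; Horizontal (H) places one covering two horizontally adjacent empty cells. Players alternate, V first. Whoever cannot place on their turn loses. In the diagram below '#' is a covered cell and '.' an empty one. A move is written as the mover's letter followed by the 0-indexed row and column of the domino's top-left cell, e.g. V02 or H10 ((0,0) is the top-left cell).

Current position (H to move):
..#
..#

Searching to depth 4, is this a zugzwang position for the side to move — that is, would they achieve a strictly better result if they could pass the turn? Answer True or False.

p1 H@[..#/..#]: H00[###/..#]+1* H10[..#/###]+1
p2 V@[###/..#] terminal -1; root [..#/..#] d4
suppose H passes — search the same position with V to move:
pass> p1 V@[..#/..#]: V00[#.#/#.#]+1* V01[.##/.##]+1
pass> p2 H@[#.#/#.#] terminal -1; root [..#/..#] d4
for H: play +1, pass -1

zugzwang(..#/..#, H) = False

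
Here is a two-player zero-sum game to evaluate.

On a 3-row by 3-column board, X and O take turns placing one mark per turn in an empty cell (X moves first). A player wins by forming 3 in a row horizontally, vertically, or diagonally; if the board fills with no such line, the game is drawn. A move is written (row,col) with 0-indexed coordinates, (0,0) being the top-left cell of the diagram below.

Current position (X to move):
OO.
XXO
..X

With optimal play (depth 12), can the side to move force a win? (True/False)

X winning at [OO./XXO/..X]: False

p1 X@[OO./XXO/..X]: (0,2)[OOX/XXO/..X]+0* (2,0)[OO./XXO/X.X]-1 (2,1)[OO./XXO/.XX]-1
p2 O@[OOX/XXO/..X]: (2,0)[OOX/XXO/O.X]+0* (2,1)[OOX/XXO/.OX]-1
p3 X@[OOX/XXO/O.X]: (2,1)[OOX/XXO/OXX]+0*
p4 O@[OOX/XXO/OXX] terminal +0; root [OO./XXO/..X] d12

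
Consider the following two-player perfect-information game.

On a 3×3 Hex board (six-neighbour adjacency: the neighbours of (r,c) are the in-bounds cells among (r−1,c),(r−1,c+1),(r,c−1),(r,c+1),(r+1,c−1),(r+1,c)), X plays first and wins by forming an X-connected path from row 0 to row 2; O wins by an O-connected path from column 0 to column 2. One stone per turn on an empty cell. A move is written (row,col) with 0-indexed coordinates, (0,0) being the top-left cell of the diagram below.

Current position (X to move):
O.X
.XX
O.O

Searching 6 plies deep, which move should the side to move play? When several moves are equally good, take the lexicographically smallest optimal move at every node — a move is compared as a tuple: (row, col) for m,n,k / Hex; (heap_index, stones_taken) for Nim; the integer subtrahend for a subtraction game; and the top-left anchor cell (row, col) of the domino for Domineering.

p1 X@[O.X/.XX/O.O]: (0,1)[OXX/.XX/O.O]-1 (1,0)[O.X/XXX/O.O]-1 (2,1)[O.X/.XX/OXO]+1*
p2 O@[O.X/.XX/OXO] terminal -1; root [O.X/.XX/O.O] d6

X's best at [O.X/.XX/O.O]: (2,1)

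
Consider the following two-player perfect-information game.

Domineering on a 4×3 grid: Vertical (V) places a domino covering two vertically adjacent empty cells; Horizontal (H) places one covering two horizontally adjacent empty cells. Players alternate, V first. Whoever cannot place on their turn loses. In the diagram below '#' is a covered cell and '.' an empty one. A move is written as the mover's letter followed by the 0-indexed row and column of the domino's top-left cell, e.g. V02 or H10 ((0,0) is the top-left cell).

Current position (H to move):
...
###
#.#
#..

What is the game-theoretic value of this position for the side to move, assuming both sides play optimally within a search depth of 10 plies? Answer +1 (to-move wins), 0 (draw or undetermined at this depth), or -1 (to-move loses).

value(.../###/#.#/#.., H) = +1

[.../###/#.#/#..] H move#1: H00:-1/##./###/#.#/#.., H01:-1/.##/###/#.#/#.., H31:+1/.../###/#.#/###*
[.../###/#.#/###] end (terminal -1, V#2); searched .../###/#.#/#.. to 10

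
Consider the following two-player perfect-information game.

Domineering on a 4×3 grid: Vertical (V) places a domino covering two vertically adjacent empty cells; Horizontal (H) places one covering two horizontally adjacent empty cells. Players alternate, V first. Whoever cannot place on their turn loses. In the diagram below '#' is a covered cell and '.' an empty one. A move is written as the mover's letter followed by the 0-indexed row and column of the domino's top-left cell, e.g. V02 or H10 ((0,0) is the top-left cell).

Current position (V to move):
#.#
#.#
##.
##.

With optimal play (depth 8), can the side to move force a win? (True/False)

p1 V@[#.#/#.#/##./##.]: V01[###/###/##./##.]+1* V22[#.#/#.#/###/###]+1
p2 H@[###/###/##./##.] terminal -1; root [#.#/#.#/##./##.] d8

V winning at [#.#/#.#/##./##.]: True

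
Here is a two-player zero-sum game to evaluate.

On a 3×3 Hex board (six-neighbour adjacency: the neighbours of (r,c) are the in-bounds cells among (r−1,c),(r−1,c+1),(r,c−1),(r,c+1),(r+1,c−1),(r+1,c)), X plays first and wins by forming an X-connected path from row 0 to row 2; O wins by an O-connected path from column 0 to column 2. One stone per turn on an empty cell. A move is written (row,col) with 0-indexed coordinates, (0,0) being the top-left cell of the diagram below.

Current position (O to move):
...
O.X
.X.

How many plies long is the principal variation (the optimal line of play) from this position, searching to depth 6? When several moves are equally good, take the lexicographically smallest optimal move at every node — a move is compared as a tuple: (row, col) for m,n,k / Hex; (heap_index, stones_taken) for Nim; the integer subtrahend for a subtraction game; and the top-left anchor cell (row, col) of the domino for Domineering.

PV length from [.../O.X/.X.]: 3 plies

p1 O@[.../O.X/.X.]: (0,0)[O../O.X/.X.]-1 (0,1)[.O./O.X/.X.]-1 (0,2)[..O/O.X/.X.]+1* (1,1)[.../OOX/.X.]-1 (2,0)[.../O.X/OX.]-1 (2,2)[.../O.X/.XO]-1
p2 X@[..O/O.X/.X.]: (0,0)[X.O/O.X/.X.]-1* (0,1)[.XO/O.X/.X.]-1 (1,1)[..O/OXX/.X.]-1 (2,0)[..O/O.X/XX.]-1 (2,2)[..O/O.X/.XX]-1
p3 O@[X.O/O.X/.X.]: (0,1)[XOO/O.X/.X.]+1* (1,1)[X.O/OOX/.X.]+1 (2,0)[X.O/O.X/OX.]+1 (2,2)[X.O/O.X/.XO]+1
p4 X@[XOO/O.X/.X.] terminal -1; root [.../O.X/.X.] d6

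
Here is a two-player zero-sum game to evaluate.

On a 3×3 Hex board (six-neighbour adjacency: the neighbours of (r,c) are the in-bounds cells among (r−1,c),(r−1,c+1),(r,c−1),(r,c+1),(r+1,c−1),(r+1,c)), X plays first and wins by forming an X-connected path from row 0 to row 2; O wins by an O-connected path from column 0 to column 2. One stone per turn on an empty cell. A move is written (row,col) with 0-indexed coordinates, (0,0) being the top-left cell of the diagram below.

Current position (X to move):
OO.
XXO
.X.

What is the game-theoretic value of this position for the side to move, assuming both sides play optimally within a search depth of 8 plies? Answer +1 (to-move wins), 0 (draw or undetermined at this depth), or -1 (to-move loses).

p1 X@[OO./XXO/.X.]: (0,2)[OOX/XXO/.X.]+1* (2,0)[OO./XXO/XX.]-1 (2,2)[OO./XXO/.XX]-1
p2 O@[OOX/XXO/.X.] terminal -1; root [OO./XXO/.X.] d8

value(OO./XXO/.X., X) = +1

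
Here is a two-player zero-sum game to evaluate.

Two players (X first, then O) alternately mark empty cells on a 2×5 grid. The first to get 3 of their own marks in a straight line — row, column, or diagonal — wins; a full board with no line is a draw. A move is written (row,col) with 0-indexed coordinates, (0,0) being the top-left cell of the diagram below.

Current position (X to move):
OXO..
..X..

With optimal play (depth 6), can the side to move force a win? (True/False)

[OXO../..X..] X move#1: (0,3):+0/OXOX./..X.., (0,4):+0/OXO.X/..X.., (1,0):+0/OXO../X.X.., (1,1):+1/OXO../.XX..*, (1,3):+1/OXO../..XX., (1,4):+0/OXO../..X.X
[OXO../.XX..] O move#2: (0,3):-1/OXOO./.XX..*, (0,4):-1/OXO.O/.XX.., (1,0):-1/OXO../OXX.., (1,3):-1/OXO../.XXO., (1,4):-1/OXO../.XX.O
[OXOO./.XX..] X move#3: (0,4):+1/OXOOX/.XX..*, (1,0):+1/OXOO./XXX.., (1,3):+1/OXOO./.XXX., (1,4):-1/OXOO./.XX.X
[OXOOX/.XX..] O move#4: (1,0):-1/OXOOX/OXX..*, (1,3):-1/OXOOX/.XXO., (1,4):-1/OXOOX/.XX.O
[OXOOX/OXX..] X move#5: (1,3):+1/OXOOX/OXXX.*, (1,4):+0/OXOOX/OXX.X
[OXOOX/OXXX.] end (terminal -1, O#6); searched OXO../..X.. to 6

X winning at [OXO../..X..]: True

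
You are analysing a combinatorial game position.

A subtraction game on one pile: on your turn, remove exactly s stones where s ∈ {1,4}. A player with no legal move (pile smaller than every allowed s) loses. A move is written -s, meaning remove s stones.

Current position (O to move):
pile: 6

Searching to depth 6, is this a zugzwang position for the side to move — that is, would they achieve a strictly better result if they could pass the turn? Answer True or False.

zugzwang(6, O) = False

[6] O move#1: -1:+1/5*, -4:+1/2
[5] X move#2: -1:-1/4*, -4:-1/1
[4] O move#3: -1:-1/3, -4:+1/0*
[0] end (terminal -1, X#4); searched 6 to 6
pass branch (X moves first from the same position):
  | [6] X move#1: -1:+1/5*, -4:+1/2
  | [5] O move#2: -1:-1/4*, -4:-1/1
  | [4] X move#3: -1:-1/3, -4:+1/0*
  | [0] end (terminal -1, O#4); searched 6 to 6
O moving scores +1; O passing scores -1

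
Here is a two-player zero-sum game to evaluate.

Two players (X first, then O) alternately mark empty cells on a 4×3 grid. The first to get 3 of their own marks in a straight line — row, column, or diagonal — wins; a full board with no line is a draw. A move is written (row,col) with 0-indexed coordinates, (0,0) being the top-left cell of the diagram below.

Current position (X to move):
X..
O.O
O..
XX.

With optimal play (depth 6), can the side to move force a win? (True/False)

[X../O.O/O../XX.] X move#1: (0,1):-1/XX./O.O/O../XX., (0,2):-1/X.X/O.O/O../XX., (1,1):+1/X../OXO/O../XX.*, (2,1):-1/X../O.O/OX./XX., (2,2):-1/X../O.O/O.X/XX., (3,2):+1/X../O.O/O../XXX
[X../OXO/O../XX.] O move#2: (0,1):-1/XO./OXO/O../XX.*, (0,2):-1/X.O/OXO/O../XX., (2,1):-1/X../OXO/OO./XX., (2,2):-1/X../OXO/O.O/XX., (3,2):-1/X../OXO/O../XXO
[XO./OXO/O../XX.] X move#3: (0,2):+1/XOX/OXO/O../XX.*, (2,1):+1/XO./OXO/OX./XX., (2,2):+1/XO./OXO/O.X/XX., (3,2):+1/XO./OXO/O../XXX
[XOX/OXO/O../XX.] O move#4: (2,1):-1/XOX/OXO/OO./XX.*, (2,2):-1/XOX/OXO/O.O/XX., (3,2):-1/XOX/OXO/O../XXO
[XOX/OXO/OO./XX.] X move#5: (2,2):+1/XOX/OXO/OOX/XX.*, (3,2):+1/XOX/OXO/OO./XXX
[XOX/OXO/OOX/XX.] end (terminal -1, O#6); searched X../O.O/O../XX. to 6

X winning at [X../O.O/O../XX.]: True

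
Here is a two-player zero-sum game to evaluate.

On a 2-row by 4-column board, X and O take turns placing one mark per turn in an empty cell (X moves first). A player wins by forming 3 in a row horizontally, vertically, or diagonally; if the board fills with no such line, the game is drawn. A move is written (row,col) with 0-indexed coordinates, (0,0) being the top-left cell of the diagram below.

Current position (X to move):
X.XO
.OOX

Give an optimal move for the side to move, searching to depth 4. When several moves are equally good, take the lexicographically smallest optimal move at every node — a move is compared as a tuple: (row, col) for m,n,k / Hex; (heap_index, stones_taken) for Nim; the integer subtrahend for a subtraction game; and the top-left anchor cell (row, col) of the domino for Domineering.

X's best at [X.XO/.OOX]: (0,1)

ply 1, X at X.XO/.OOX | (0,1)=+1→XXXO/.OOX*; (1,0)=+0→X.XO/XOOX
ply 2: XXXO/.OOX is terminal -1 (O); from X.XO/.OOX depth 4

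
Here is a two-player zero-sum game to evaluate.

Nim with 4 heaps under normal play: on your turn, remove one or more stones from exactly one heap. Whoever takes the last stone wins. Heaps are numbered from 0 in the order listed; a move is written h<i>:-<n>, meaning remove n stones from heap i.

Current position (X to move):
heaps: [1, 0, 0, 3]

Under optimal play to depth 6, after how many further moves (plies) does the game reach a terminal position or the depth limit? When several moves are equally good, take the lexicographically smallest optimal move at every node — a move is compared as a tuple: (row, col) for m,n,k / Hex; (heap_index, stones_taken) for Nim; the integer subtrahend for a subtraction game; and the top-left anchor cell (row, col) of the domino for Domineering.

ply 1, X at (1,0,0,3) | h0:-1=-1→(0,0,0,3); h3:-1=-1→(1,0,0,2); h3:-2=+1→(1,0,0,1)*; h3:-3=-1→(1,0,0,0)
ply 2, O at (1,0,0,1) | h0:-1=-1→(0,0,0,1)*; h3:-1=-1→(1,0,0,0)
ply 3, X at (0,0,0,1) | h3:-1=+1→(0,0,0,0)*
ply 4: (0,0,0,0) is terminal -1 (O); from (1,0,0,3) depth 6

PV length from [(1,0,0,3)]: 3 plies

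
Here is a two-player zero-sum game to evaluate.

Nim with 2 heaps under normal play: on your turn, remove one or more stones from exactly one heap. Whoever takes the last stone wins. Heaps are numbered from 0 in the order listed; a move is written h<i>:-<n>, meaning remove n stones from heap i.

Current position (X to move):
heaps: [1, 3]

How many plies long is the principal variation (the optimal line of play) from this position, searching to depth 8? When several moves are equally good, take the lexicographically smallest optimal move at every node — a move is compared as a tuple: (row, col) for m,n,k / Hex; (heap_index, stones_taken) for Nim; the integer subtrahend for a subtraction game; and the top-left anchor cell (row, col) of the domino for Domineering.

PV length from [(1,3)]: 3 plies

ply 1, X at (1,3) | h0:-1=-1→(0,3); h1:-1=-1→(1,2); h1:-2=+1→(1,1)*; h1:-3=-1→(1,0)
ply 2, O at (1,1) | h0:-1=-1→(0,1)*; h1:-1=-1→(1,0)
ply 3, X at (0,1) | h1:-1=+1→(0,0)*
ply 4: (0,0) is terminal -1 (O); from (1,3) depth 8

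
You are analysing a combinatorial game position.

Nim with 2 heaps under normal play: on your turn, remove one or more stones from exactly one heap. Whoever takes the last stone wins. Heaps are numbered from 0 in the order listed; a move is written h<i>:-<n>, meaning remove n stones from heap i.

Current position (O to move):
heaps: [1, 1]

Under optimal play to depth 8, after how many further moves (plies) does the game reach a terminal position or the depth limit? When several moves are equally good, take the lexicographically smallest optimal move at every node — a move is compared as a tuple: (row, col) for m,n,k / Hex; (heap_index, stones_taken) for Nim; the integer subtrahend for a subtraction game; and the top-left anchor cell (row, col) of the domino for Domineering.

[(1,1)] O move#1: h0:-1:-1/(0,1)*, h1:-1:-1/(1,0)
[(0,1)] X move#2: h1:-1:+1/(0,0)*
[(0,0)] end (terminal -1, O#3); searched (1,1) to 8

PV length from [(1,1)]: 2 plies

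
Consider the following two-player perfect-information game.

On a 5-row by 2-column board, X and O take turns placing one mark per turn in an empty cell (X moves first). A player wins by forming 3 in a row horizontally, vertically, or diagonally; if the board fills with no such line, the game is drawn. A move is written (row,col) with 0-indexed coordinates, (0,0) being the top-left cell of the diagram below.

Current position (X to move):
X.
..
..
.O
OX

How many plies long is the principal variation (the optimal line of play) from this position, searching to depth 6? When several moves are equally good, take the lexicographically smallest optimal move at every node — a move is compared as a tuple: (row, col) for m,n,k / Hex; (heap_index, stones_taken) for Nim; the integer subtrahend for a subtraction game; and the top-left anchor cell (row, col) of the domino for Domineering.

p1 X@[X./../../.O/OX]: (0,1)[XX/../../.O/OX]+0* (1,0)[X./X./../.O/OX]+0 (1,1)[X./.X/../.O/OX]+0 (2,0)[X./../X./.O/OX]+0 (2,1)[X./../.X/.O/OX]+0 (3,0)[X./../../XO/OX]+0
p2 O@[XX/../../.O/OX]: (1,0)[XX/O./../.O/OX]+0* (1,1)[XX/.O/../.O/OX]+0 (2,0)[XX/../O./.O/OX]+0 (2,1)[XX/../.O/.O/OX]+0 (3,0)[XX/../../OO/OX]+0
p3 X@[XX/O./../.O/OX]: (1,1)[XX/OX/../.O/OX]+0* (2,0)[XX/O./X./.O/OX]+0 (2,1)[XX/O./.X/.O/OX]+0 (3,0)[XX/O./../XO/OX]+0
p4 O@[XX/OX/../.O/OX]: (2,0)[XX/OX/O./.O/OX]-1 (2,1)[XX/OX/.O/.O/OX]+0* (3,0)[XX/OX/../OO/OX]-1
p5 X@[XX/OX/.O/.O/OX]: (2,0)[XX/OX/XO/.O/OX]+0* (3,0)[XX/OX/.O/XO/OX]+0
p6 O@[XX/OX/XO/.O/OX]: (3,0)[XX/OX/XO/OO/OX]+0*
p7 X@[XX/OX/XO/OO/OX] terminal +0; root [X./../../.O/OX] d6

PV length from [X./../../.O/OX]: 6 plies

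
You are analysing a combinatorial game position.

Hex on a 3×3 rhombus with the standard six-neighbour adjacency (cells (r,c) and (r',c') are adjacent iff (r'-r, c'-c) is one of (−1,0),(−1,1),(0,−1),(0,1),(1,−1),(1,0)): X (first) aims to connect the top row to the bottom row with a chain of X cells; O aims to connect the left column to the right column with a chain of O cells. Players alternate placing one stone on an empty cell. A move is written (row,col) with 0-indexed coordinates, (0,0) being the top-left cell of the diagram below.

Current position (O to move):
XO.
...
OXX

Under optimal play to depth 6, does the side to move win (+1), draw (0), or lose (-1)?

value(XO./.../OXX, O) = +1

p1 O@[XO./.../OXX]: (0,2)[XOO/.../OXX]+1* (1,0)[XO./O../OXX]-1 (1,1)[XO./.O./OXX]+1 (1,2)[XO./..O/OXX]-1
p2 X@[XOO/.../OXX]: (1,0)[XOO/X../OXX]-1* (1,1)[XOO/.X./OXX]-1 (1,2)[XOO/..X/OXX]-1
p3 O@[XOO/X../OXX]: (1,1)[XOO/XO./OXX]+1* (1,2)[XOO/X.O/OXX]-1
p4 X@[XOO/XO./OXX] terminal -1; root [XO./.../OXX] d6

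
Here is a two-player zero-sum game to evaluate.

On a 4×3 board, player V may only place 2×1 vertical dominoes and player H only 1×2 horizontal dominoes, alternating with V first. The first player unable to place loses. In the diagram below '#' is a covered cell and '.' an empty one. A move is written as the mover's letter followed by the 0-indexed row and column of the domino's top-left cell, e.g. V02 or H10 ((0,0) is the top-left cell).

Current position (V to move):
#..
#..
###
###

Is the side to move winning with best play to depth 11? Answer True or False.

[#../#../###/###] V move#1: V01:+1/##./##./###/###*, V02:+1/#.#/#.#/###/###
[##./##./###/###] end (terminal -1, H#2); searched #../#../###/### to 11

V winning at [#../#../###/###]: True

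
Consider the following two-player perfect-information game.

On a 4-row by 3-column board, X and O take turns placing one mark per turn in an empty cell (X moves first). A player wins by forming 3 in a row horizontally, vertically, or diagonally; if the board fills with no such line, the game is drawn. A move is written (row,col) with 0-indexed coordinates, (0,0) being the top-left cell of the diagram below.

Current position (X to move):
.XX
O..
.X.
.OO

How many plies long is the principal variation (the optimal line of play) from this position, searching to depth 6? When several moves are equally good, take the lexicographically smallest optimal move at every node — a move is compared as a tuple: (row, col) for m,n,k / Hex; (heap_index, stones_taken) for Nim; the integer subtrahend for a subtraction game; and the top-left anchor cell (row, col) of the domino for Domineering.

p1 X@[.XX/O../.X./.OO]: (0,0)[XXX/O../.X./.OO]+1* (1,1)[.XX/OX./.X./.OO]+1 (1,2)[.XX/O.X/.X./.OO]-1 (2,0)[.XX/O../XX./.OO]-1 (2,2)[.XX/O../.XX/.OO]-1 (3,0)[.XX/O../.X./XOO]+1
p2 O@[XXX/O../.X./.OO] terminal -1; root [.XX/O../.X./.OO] d6

PV length from [.XX/O../.X./.OO]: 1 ply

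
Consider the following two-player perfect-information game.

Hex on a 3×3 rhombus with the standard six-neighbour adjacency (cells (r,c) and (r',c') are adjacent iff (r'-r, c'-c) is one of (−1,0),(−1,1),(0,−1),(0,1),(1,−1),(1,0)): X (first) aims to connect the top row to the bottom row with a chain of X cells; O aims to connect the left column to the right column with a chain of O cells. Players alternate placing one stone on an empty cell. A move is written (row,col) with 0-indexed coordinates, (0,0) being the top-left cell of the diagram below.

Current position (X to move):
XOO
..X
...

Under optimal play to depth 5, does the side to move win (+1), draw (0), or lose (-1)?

[XOO/..X/...] X move#1: (1,0):+1/XOO/X.X/...*, (1,1):-1/XOO/.XX/..., (2,0):-1/XOO/..X/X.., (2,1):-1/XOO/..X/.X., (2,2):-1/XOO/..X/..X
[XOO/X.X/...] O move#2: (1,1):-1/XOO/XOX/...*, (2,0):-1/XOO/X.X/O.., (2,1):-1/XOO/X.X/.O., (2,2):-1/XOO/X.X/..O
[XOO/XOX/...] X move#3: (2,0):+1/XOO/XOX/X..*, (2,1):-1/XOO/XOX/.X., (2,2):-1/XOO/XOX/..X
[XOO/XOX/X..] end (terminal -1, O#4); searched XOO/..X/... to 5

value(XOO/..X/..., X) = +1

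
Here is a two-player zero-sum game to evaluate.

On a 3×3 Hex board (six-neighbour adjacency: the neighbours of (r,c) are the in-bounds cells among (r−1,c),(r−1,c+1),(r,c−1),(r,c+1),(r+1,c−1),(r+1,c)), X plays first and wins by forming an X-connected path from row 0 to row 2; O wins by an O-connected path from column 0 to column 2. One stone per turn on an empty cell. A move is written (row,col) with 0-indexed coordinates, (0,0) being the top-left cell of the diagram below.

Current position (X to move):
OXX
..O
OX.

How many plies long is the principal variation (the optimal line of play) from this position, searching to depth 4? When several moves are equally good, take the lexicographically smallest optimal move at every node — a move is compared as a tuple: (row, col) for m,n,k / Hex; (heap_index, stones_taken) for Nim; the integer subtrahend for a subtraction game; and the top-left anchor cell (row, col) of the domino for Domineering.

ply 1, X at OXX/..O/OX. | (1,0)=-1→OXX/X.O/OX.; (1,1)=+1→OXX/.XO/OX.*; (2,2)=-1→OXX/..O/OXX
ply 2: OXX/.XO/OX. is terminal -1 (O); from OXX/..O/OX. depth 4

PV length from [OXX/..O/OX.]: 1 ply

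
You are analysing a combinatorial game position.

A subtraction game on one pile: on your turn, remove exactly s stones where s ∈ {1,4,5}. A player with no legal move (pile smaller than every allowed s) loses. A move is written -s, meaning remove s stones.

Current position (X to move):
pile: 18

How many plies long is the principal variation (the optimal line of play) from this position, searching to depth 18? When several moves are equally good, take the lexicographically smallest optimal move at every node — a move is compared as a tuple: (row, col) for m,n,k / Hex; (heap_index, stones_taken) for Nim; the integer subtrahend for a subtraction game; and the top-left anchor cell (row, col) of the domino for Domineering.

[18] X move#1: -1:-1/17*, -4:-1/14, -5:-1/13
[17] O move#2: -1:+1/16*, -4:-1/13, -5:-1/12
[16] X move#3: -1:-1/15*, -4:-1/12, -5:-1/11
[15] O move#4: -1:-1/14, -4:-1/11, -5:+1/10*
[10] X move#5: -1:-1/9*, -4:-1/6, -5:-1/5
[9] O move#6: -1:+1/8*, -4:-1/5, -5:-1/4
[8] X move#7: -1:-1/7*, -4:-1/4, -5:-1/3
[7] O move#8: -1:-1/6, -4:-1/3, -5:+1/2*
[2] X move#9: -1:-1/1*
[1] O move#10: -1:+1/0*
[0] end (terminal -1, X#11); searched 18 to 18

PV length from [18]: 10 plies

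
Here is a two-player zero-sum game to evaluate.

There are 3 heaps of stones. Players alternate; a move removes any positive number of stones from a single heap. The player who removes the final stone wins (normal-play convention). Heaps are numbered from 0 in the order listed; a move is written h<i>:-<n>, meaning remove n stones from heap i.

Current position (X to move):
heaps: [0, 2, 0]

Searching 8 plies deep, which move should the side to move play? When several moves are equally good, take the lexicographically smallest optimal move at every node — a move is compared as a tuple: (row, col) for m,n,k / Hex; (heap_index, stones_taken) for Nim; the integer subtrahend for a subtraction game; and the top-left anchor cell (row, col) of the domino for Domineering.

ply 1, X at (0,2,0) | h1:-1=-1→(0,1,0); h1:-2=+1→(0,0,0)*
ply 2: (0,0,0) is terminal -1 (O); from (0,2,0) depth 8

X's best at [(0,2,0)]: h1:-2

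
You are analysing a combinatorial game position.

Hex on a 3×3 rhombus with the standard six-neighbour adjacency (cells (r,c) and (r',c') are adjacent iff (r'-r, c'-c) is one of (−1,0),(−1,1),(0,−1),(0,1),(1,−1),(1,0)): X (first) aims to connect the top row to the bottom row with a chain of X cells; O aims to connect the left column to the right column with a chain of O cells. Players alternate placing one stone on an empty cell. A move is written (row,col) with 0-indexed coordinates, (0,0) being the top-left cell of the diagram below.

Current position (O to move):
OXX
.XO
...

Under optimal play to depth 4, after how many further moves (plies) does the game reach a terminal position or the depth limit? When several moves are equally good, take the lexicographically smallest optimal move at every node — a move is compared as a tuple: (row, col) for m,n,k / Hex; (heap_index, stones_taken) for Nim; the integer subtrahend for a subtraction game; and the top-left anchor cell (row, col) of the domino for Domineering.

p1 O@[OXX/.XO/...]: (1,0)[OXX/OXO/...]-1* (2,0)[OXX/.XO/O..]-1 (2,1)[OXX/.XO/.O.]-1 (2,2)[OXX/.XO/..O]-1
p2 X@[OXX/OXO/...]: (2,0)[OXX/OXO/X..]+1* (2,1)[OXX/OXO/.X.]+1 (2,2)[OXX/OXO/..X]+1
p3 O@[OXX/OXO/X..] terminal -1; root [OXX/.XO/...] d4

PV length from [OXX/.XO/...]: 2 plies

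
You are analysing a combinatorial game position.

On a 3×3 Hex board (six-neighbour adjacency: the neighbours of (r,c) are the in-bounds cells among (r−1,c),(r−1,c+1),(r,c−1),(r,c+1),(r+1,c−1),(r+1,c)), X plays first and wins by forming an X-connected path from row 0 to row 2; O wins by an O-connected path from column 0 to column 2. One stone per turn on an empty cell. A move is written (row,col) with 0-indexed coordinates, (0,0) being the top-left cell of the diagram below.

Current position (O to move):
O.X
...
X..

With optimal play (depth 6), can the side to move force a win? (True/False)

O winning at [O.X/.../X..]: False

p1 O@[O.X/.../X..]: (0,1)[OOX/.../X..]-1* (1,0)[O.X/O../X..]-1 (1,1)[O.X/.O./X..]-1 (1,2)[O.X/..O/X..]-1 (2,1)[O.X/.../XO.]-1 (2,2)[O.X/.../X.O]-1
p2 X@[OOX/.../X..]: (1,0)[OOX/X../X..]+1* (1,1)[OOX/.X./X..]+1 (1,2)[OOX/..X/X..]+1 (2,1)[OOX/.../XX.]+1 (2,2)[OOX/.../X.X]+1
p3 O@[OOX/X../X..]: (1,1)[OOX/XO./X..]-1* (1,2)[OOX/X.O/X..]-1 (2,1)[OOX/X../XO.]-1 (2,2)[OOX/X../X.O]-1
p4 X@[OOX/XO./X..]: (1,2)[OOX/XOX/X..]+1* (2,1)[OOX/XO./XX.]-1 (2,2)[OOX/XO./X.X]-1
p5 O@[OOX/XOX/X..]: (2,1)[OOX/XOX/XO.]-1* (2,2)[OOX/XOX/X.O]-1
p6 X@[OOX/XOX/XO.]: (2,2)[OOX/XOX/XOX]+1*
p7 O@[OOX/XOX/XOX] terminal -1; root [O.X/.../X..] d6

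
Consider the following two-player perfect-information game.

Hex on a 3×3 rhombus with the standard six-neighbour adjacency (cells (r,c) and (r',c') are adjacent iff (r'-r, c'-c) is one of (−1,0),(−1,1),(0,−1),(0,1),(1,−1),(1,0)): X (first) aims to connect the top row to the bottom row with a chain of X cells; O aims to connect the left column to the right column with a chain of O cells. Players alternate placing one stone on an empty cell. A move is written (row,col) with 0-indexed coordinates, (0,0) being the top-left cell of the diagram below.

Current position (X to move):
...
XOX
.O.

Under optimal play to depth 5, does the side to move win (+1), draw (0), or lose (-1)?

[.../XOX/.O.] X move#1: (0,0):-1/X../XOX/.O., (0,1):-1/.X./XOX/.O., (0,2):+1/..X/XOX/.O.*, (2,0):+1/.../XOX/XO., (2,2):+1/.../XOX/.OX
[..X/XOX/.O.] O move#2: (0,0):-1/O.X/XOX/.O.*, (0,1):-1/.OX/XOX/.O., (2,0):-1/..X/XOX/OO., (2,2):-1/..X/XOX/.OO
[O.X/XOX/.O.] X move#3: (0,1):+1/OXX/XOX/.O.*, (2,0):+1/O.X/XOX/XO., (2,2):+1/O.X/XOX/.OX
[OXX/XOX/.O.] O move#4: (2,0):-1/OXX/XOX/OO.*, (2,2):-1/OXX/XOX/.OO
[OXX/XOX/OO.] X move#5: (2,2):+1/OXX/XOX/OOX*
[OXX/XOX/OOX] end (terminal -1, O#6); searched .../XOX/.O. to 5

value(.../XOX/.O., X) = +1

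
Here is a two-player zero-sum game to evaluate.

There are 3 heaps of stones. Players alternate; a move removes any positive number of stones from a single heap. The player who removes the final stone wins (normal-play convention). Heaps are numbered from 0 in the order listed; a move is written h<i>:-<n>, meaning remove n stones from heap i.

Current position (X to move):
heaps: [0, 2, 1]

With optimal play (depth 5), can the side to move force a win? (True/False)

ply 1, X at (0,2,1) | h1:-1=+1→(0,1,1)*; h1:-2=-1→(0,0,1); h2:-1=-1→(0,2,0)
ply 2, O at (0,1,1) | h1:-1=-1→(0,0,1)*; h2:-1=-1→(0,1,0)
ply 3, X at (0,0,1) | h2:-1=+1→(0,0,0)*
ply 4: (0,0,0) is terminal -1 (O); from (0,2,1) depth 5

X winning at [(0,2,1)]: True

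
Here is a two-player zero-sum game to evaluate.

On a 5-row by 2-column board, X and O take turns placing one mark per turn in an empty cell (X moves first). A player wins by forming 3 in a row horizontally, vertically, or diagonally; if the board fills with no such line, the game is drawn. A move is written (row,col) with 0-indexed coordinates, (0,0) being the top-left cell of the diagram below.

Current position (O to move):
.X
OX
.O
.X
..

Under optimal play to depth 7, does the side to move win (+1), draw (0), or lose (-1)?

value(.X/OX/.O/.X/.., O) = +1

p1 O@[.X/OX/.O/.X/..]: (0,0)[OX/OX/.O/.X/..]+0 (2,0)[.X/OX/OO/.X/..]+1* (3,0)[.X/OX/.O/OX/..]+0 (4,0)[.X/OX/.O/.X/O.]+0 (4,1)[.X/OX/.O/.X/.O]+0
p2 X@[.X/OX/OO/.X/..]: (0,0)[XX/OX/OO/.X/..]-1* (3,0)[.X/OX/OO/XX/..]-1 (4,0)[.X/OX/OO/.X/X.]-1 (4,1)[.X/OX/OO/.X/.X]-1
p3 O@[XX/OX/OO/.X/..]: (3,0)[XX/OX/OO/OX/..]+1* (4,0)[XX/OX/OO/.X/O.]+0 (4,1)[XX/OX/OO/.X/.O]+0
p4 X@[XX/OX/OO/OX/..] terminal -1; root [.X/OX/.O/.X/..] d7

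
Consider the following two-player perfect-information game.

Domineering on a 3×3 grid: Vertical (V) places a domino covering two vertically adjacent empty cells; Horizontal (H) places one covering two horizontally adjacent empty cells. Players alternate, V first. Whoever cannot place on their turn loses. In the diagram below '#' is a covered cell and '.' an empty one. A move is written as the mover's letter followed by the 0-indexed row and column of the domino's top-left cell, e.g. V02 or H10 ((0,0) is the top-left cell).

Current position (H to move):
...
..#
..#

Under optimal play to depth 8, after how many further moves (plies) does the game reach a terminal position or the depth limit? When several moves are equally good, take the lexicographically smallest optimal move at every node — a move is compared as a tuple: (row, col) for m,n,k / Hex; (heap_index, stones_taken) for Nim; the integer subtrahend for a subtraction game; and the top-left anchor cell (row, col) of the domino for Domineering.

PV length from [.../..#/..#]: 1 ply

[.../..#/..#] H move#1: H00:-1/##./..#/..#, H01:-1/.##/..#/..#, H10:+1/.../###/..#*, H20:-1/.../..#/###
[.../###/..#] end (terminal -1, V#2); searched .../..#/..# to 8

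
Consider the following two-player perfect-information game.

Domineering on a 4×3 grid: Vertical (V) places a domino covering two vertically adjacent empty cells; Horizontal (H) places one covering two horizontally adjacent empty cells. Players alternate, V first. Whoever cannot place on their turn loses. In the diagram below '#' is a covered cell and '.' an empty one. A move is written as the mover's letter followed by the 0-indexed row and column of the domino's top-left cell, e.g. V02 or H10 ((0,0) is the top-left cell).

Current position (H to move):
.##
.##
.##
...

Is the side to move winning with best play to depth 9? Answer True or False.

H winning at [.##/.##/.##/...]: False

ply 1, H at .##/.##/.##/... | H30=-1→.##/.##/.##/##.*; H31=-1→.##/.##/.##/.##
ply 2, V at .##/.##/.##/##. | V00=+1→###/###/.##/##.*; V10=+1→.##/###/###/##.
ply 3: ###/###/.##/##. is terminal -1 (H); from .##/.##/.##/... depth 9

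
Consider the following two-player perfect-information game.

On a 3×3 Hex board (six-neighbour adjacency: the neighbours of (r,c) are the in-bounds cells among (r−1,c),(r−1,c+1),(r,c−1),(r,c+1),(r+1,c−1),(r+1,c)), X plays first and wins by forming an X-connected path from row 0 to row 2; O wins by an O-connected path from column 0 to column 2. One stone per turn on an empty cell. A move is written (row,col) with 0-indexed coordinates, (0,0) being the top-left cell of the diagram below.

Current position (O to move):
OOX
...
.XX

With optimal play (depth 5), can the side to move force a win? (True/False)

O winning at [OOX/.../.XX]: False

ply 1, O at OOX/.../.XX | (1,0)=-1→OOX/O../.XX*; (1,1)=-1→OOX/.O./.XX; (1,2)=-1→OOX/..O/.XX; (2,0)=-1→OOX/.../OXX
ply 2, X at OOX/O../.XX | (1,1)=+1→OOX/OX./.XX*; (1,2)=+1→OOX/O.X/.XX; (2,0)=+1→OOX/O../XXX
ply 3: OOX/OX./.XX is terminal -1 (O); from OOX/.../.XX depth 5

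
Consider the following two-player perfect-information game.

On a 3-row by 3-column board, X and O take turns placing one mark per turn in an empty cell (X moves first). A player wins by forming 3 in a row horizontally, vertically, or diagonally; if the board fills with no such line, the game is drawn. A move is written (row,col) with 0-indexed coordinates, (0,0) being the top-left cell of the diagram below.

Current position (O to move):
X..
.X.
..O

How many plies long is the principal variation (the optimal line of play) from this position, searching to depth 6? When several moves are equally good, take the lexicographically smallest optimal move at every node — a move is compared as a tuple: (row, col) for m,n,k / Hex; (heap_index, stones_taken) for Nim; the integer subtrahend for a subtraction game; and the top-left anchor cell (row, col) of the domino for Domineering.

PV length from [X../.X./..O]: 6 plies

ply 1, O at X../.X./..O | (0,1)=-1→XO./.X./..O; (0,2)=+0→X.O/.X./..O*; (1,0)=-1→X../OX./..O; (1,2)=-1→X../.XO/..O; (2,0)=+0→X../.X./O.O; (2,1)=-1→X../.X./.OO
ply 2, X at X.O/.X./..O | (0,1)=-1→XXO/.X./..O; (1,0)=-1→X.O/XX./..O; (1,2)=+0→X.O/.XX/..O*; (2,0)=-1→X.O/.X./X.O; (2,1)=-1→X.O/.X./.XO
ply 3, O at X.O/.XX/..O | (0,1)=-1→XOO/.XX/..O; (1,0)=+0→X.O/OXX/..O*; (2,0)=-1→X.O/.XX/O.O; (2,1)=-1→X.O/.XX/.OO
ply 4, X at X.O/OXX/..O | (0,1)=+0→XXO/OXX/..O*; (2,0)=+0→X.O/OXX/X.O; (2,1)=+0→X.O/OXX/.XO
ply 5, O at XXO/OXX/..O | (2,0)=-1→XXO/OXX/O.O; (2,1)=+0→XXO/OXX/.OO*
ply 6, X at XXO/OXX/.OO | (2,0)=+0→XXO/OXX/XOO*
ply 7: XXO/OXX/XOO is terminal +0 (O); from X../.X./..O depth 6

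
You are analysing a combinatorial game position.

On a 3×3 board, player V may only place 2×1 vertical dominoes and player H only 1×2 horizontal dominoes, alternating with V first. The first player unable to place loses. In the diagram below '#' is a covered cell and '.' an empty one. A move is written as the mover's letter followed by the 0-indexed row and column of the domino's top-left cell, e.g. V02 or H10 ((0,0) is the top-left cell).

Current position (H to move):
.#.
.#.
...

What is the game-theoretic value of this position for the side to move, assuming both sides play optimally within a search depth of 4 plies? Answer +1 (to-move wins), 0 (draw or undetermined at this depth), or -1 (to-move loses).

value(.#./.#./..., H) = -1

ply 1, H at .#./.#./... | H20=-1→.#./.#./##.*; H21=-1→.#./.#./.##
ply 2, V at .#./.#./##. | V00=+1→##./##./##.*; V02=+1→.##/.##/##.; V12=+1→.#./.##/###
ply 3: ##./##./##. is terminal -1 (H); from .#./.#./... depth 4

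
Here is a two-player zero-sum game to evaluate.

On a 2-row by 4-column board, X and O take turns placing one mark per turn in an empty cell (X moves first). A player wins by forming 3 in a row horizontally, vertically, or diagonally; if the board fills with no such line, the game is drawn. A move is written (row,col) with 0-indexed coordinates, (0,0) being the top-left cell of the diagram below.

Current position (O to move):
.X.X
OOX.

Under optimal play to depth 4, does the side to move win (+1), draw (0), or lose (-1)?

ply 1, O at .X.X/OOX. | (0,0)=-1→OX.X/OOX.; (0,2)=+0→.XOX/OOX.*; (1,3)=-1→.X.X/OOXO
ply 2, X at .XOX/OOX. | (0,0)=+0→XXOX/OOX.*; (1,3)=+0→.XOX/OOXX
ply 3, O at XXOX/OOX. | (1,3)=+0→XXOX/OOXO*
ply 4: XXOX/OOXO is terminal +0 (X); from .X.X/OOX. depth 4

value(.X.X/OOX., O) = 0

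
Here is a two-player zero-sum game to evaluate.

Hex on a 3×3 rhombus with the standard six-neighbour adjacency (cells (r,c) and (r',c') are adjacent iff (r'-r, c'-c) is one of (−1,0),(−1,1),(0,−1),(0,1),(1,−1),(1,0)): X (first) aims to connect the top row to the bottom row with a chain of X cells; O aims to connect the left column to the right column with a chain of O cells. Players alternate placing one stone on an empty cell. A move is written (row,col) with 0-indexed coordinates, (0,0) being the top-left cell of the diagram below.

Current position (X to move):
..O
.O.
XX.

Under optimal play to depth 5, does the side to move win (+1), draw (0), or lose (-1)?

value(..O/.O./XX., X) = +1

ply 1, X at ..O/.O./XX. | (0,0)=-1→X.O/.O./XX.; (0,1)=-1→.XO/.O./XX.; (1,0)=+1→..O/XO./XX.*; (1,2)=-1→..O/.OX/XX.; (2,2)=-1→..O/.O./XXX
ply 2, O at ..O/XO./XX. | (0,0)=-1→O.O/XO./XX.*; (0,1)=-1→.OO/XO./XX.; (1,2)=-1→..O/XOO/XX.; (2,2)=-1→..O/XO./XXO
ply 3, X at O.O/XO./XX. | (0,1)=+1→OXO/XO./XX.*; (1,2)=-1→O.O/XOX/XX.; (2,2)=-1→O.O/XO./XXX
ply 4: OXO/XO./XX. is terminal -1 (O); from ..O/.O./XX. depth 5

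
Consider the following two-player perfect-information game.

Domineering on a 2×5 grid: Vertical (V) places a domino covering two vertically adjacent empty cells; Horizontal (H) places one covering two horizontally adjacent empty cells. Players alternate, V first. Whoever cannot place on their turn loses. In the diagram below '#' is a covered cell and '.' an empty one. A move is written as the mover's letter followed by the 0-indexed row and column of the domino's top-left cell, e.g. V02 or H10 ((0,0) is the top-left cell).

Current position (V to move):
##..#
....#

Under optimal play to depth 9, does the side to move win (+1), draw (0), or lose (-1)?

[##..#/....#] V move#1: V02:+1/###.#/..#.#*, V03:-1/##.##/...##
[###.#/..#.#] H move#2: H10:-1/###.#/###.#*
[###.#/###.#] V move#3: V03:+1/#####/#####*
[#####/#####] end (terminal -1, H#4); searched ##..#/....# to 9

value(##..#/....#, V) = +1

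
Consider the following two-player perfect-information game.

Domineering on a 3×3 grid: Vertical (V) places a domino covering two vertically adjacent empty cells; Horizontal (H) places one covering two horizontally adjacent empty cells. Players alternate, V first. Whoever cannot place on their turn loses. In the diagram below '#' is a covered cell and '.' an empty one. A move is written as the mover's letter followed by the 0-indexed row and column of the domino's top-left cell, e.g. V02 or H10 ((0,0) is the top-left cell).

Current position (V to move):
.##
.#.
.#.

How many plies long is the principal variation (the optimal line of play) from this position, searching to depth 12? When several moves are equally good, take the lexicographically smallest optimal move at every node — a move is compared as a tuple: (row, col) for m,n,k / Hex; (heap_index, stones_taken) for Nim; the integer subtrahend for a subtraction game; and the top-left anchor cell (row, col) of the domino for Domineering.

PV length from [.##/.#./.#.]: 1 ply

[.##/.#./.#.] V move#1: V00:+1/###/##./.#.*, V10:+1/.##/##./##., V12:+1/.##/.##/.##
[###/##./.#.] end (terminal -1, H#2); searched .##/.#./.#. to 12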